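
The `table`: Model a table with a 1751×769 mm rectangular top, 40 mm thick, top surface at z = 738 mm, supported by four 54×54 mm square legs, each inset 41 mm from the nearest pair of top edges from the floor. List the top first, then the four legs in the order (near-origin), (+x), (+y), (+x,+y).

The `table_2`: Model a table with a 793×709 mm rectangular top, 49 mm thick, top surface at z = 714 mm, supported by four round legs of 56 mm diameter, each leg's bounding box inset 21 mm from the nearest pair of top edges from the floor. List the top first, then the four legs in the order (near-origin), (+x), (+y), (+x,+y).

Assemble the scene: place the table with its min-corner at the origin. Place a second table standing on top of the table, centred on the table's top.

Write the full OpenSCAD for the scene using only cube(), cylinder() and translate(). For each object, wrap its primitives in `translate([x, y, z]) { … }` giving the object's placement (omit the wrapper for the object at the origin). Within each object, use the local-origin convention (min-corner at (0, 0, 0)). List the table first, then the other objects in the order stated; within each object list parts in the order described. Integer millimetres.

translate([0, 0, 698]) cube([1751, 769, 40]);
translate([41, 41, 0]) cube([54, 54, 698]);
translate([1656, 41, 0]) cube([54, 54, 698]);
translate([41, 674, 0]) cube([54, 54, 698]);
translate([1656, 674, 0]) cube([54, 54, 698]);
translate([479, 30, 738]) {
  translate([0, 0, 665]) cube([793, 709, 49]);
  translate([49, 49, 0]) cylinder(h = 665, r = 28);
  translate([744, 49, 0]) cylinder(h = 665, r = 28);
  translate([49, 660, 0]) cylinder(h = 665, r = 28);
  translate([744, 660, 0]) cylinder(h = 665, r = 28);
}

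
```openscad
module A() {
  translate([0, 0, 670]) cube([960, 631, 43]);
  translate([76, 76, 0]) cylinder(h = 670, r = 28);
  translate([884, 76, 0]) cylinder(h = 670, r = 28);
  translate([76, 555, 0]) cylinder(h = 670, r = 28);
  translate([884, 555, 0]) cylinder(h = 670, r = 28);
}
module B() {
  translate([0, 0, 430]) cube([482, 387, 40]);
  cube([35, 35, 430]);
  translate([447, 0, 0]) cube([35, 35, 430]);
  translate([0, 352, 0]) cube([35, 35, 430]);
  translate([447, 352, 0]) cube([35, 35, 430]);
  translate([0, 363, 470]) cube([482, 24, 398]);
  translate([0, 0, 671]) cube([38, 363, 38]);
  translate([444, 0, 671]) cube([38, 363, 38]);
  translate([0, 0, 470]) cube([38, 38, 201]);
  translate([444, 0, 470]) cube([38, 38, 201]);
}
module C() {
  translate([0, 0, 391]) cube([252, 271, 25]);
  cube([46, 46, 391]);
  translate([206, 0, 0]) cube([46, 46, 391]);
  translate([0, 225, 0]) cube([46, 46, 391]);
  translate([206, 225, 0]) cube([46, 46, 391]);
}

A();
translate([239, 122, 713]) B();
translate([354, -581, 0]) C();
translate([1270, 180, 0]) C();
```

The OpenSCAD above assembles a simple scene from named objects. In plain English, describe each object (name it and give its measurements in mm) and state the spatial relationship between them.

A is a table with a 960×631 mm rectangular top, 43 mm thick, top surface at z = 713 mm, supported by four round legs of 56 mm diameter, each leg's bounding box inset 48 mm from the nearest pair of top edges, running from the floor.

B is a chair: 482×387 mm seat, 40 mm thick, top at z = 470 mm, on four 35 mm square corner legs flush with the seat edges. A 24 mm thick backrest slab spans the full seat width, extending 398 mm above the seat top, its back face flush with the seat's +y edge. Two armrests of 38×38 mm section run along each side from the seat's front edge to the front of the backrest, top faces 239 mm above the seat top and outer faces flush with the seat's x-edges; a 38×38 mm post under the front of each armrest stands on the seat at the front corner.

C is a four-legged stool. The seat is a 252×271×25 mm slab whose top surface is at z = 416 mm; four square legs, each 46×46 mm in cross-section, run from the floor (z = 0) to the underside of the seat, each flush with a corner of the seat.

The chair is on top of the table, centred. Two stools sit around the table at the −y, +x sides.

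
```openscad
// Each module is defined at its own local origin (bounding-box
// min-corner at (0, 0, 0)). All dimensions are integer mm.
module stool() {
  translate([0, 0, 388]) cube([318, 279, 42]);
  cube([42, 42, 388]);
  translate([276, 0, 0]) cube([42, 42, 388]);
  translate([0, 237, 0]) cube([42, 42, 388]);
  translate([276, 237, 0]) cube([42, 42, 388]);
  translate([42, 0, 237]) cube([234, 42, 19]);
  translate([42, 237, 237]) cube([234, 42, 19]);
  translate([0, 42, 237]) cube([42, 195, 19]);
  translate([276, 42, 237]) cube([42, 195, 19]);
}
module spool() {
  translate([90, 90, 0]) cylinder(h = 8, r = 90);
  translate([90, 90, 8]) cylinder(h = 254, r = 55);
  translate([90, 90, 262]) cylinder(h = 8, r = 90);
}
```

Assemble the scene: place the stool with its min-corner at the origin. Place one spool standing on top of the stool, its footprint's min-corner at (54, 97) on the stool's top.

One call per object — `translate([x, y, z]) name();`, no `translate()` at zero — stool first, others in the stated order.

stool();
translate([54, 97, 430]) spool();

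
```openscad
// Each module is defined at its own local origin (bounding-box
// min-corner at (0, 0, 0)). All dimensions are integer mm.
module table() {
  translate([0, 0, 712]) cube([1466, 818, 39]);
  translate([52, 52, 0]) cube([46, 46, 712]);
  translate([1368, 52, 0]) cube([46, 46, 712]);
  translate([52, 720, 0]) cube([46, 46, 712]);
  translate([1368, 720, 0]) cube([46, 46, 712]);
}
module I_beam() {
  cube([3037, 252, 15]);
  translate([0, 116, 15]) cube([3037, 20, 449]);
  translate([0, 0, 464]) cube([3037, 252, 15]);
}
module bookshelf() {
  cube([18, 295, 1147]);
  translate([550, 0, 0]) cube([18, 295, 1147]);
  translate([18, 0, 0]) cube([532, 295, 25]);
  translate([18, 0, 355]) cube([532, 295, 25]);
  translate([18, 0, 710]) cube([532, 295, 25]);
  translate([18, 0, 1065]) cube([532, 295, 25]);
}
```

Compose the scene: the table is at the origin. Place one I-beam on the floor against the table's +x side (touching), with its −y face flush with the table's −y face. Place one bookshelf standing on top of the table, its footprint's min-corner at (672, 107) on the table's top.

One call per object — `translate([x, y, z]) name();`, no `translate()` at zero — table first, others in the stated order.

table();
translate([1466, 0, 0]) I_beam();
translate([672, 107, 751]) bookshelf();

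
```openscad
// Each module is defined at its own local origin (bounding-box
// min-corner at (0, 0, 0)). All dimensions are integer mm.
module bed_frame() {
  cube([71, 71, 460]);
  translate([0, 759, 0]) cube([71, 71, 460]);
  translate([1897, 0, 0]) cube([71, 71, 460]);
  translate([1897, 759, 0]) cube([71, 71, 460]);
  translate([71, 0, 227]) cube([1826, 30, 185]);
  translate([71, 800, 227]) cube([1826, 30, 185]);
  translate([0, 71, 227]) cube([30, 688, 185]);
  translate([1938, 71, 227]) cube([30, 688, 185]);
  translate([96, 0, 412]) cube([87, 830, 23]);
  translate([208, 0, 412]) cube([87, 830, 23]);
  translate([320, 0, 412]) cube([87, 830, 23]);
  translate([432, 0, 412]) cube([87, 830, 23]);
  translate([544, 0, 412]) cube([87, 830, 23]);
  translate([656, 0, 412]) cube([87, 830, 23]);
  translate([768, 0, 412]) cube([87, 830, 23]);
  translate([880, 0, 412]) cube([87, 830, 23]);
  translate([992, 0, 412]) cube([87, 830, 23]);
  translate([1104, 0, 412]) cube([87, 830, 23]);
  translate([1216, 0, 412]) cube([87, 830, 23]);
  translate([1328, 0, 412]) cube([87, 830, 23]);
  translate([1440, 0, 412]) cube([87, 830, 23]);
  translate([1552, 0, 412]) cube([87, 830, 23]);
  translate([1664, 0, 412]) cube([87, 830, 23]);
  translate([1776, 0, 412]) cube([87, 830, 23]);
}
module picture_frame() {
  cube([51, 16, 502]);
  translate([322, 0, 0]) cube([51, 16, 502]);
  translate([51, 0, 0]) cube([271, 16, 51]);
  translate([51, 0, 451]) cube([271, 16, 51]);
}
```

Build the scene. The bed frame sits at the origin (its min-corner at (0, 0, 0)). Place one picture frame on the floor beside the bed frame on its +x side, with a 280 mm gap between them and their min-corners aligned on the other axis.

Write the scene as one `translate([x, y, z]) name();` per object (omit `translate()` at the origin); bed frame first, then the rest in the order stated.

bed_frame();
translate([2248, 0, 0]) picture_frame();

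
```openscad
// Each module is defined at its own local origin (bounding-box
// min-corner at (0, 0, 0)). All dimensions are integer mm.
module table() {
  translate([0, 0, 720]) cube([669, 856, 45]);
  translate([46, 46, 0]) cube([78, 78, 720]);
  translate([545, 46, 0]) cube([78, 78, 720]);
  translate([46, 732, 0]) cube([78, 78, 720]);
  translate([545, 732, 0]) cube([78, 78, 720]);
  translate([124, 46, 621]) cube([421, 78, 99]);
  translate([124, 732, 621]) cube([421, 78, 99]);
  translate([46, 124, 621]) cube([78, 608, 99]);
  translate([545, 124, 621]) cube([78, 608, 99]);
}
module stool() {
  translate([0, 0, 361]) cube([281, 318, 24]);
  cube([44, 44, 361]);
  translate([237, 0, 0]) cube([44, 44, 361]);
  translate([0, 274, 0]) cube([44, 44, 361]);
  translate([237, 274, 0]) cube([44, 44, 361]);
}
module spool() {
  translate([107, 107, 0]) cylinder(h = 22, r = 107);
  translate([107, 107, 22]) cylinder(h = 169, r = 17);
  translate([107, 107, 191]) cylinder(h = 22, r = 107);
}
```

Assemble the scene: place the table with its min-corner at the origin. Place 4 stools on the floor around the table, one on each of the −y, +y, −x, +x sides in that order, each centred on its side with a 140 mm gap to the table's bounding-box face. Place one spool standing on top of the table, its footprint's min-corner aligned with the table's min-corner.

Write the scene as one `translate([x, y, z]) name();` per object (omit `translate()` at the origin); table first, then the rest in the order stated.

table();
translate([194, -458, 0]) stool();
translate([194, 996, 0]) stool();
translate([-421, 269, 0]) stool();
translate([809, 269, 0]) stool();
translate([0, 0, 765]) spool();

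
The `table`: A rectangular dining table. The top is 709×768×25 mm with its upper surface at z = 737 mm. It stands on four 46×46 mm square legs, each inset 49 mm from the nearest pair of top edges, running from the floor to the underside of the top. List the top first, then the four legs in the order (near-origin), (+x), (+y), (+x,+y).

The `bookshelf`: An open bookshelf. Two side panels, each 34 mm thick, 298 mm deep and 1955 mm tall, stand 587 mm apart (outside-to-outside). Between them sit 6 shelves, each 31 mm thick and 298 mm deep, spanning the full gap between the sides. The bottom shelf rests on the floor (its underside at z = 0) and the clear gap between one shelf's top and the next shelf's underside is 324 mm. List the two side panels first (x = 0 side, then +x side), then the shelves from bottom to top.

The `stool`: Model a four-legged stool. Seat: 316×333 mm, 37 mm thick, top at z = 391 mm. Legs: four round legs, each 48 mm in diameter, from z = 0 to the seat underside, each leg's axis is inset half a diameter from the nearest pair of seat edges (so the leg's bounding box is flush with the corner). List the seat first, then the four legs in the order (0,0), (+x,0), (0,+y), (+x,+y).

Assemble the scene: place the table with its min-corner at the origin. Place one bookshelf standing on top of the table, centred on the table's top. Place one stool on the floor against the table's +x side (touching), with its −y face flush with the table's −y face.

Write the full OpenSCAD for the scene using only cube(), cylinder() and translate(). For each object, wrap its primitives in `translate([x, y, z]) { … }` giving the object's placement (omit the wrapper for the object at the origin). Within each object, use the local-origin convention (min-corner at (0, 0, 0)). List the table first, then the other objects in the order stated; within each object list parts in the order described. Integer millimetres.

translate([0, 0, 712]) cube([709, 768, 25]);
translate([49, 49, 0]) cube([46, 46, 712]);
translate([614, 49, 0]) cube([46, 46, 712]);
translate([49, 673, 0]) cube([46, 46, 712]);
translate([614, 673, 0]) cube([46, 46, 712]);
translate([61, 235, 737]) {
  cube([34, 298, 1955]);
  translate([553, 0, 0]) cube([34, 298, 1955]);
  translate([34, 0, 0]) cube([519, 298, 31]);
  translate([34, 0, 355]) cube([519, 298, 31]);
  translate([34, 0, 710]) cube([519, 298, 31]);
  translate([34, 0, 1065]) cube([519, 298, 31]);
  translate([34, 0, 1420]) cube([519, 298, 31]);
  translate([34, 0, 1775]) cube([519, 298, 31]);
}
translate([709, 0, 0]) {
  translate([0, 0, 354]) cube([316, 333, 37]);
  translate([24, 24, 0]) cylinder(h = 354, r = 24);
  translate([292, 24, 0]) cylinder(h = 354, r = 24);
  translate([24, 309, 0]) cylinder(h = 354, r = 24);
  translate([292, 309, 0]) cylinder(h = 354, r = 24);
}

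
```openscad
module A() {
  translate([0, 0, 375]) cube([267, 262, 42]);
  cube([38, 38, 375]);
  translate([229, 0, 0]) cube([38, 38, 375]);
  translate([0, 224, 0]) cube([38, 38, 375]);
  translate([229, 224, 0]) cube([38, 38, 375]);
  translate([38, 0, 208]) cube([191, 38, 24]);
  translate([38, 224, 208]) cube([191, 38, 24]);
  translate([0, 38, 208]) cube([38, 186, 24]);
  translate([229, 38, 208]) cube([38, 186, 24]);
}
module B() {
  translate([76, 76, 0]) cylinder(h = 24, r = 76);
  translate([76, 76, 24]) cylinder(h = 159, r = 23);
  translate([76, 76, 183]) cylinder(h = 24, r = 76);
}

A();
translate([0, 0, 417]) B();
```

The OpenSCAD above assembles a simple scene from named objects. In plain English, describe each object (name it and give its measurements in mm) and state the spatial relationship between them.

A is a four-legged stool. The seat is a 267×262×42 mm slab whose top surface is at z = 417 mm; four square legs, each 38×38 mm in cross-section, run from the floor (z = 0) to the underside of the seat, each flush with a corner of the seat. Four stretchers, 38 mm wide and 24 mm tall, connect adjacent legs with their undersides at z = 208 mm, each running between the inner faces of the legs it joins and aligned with the legs' outer faces on the other axis.

B is a spool: two coaxial disc flanges of radius 76 mm and thickness 24 mm, joined by a core cylinder of radius 23 mm and height 159 mm. The lower flange rests on z = 0 and the three cylinders share a vertical axis.

The spool is on top of the stool.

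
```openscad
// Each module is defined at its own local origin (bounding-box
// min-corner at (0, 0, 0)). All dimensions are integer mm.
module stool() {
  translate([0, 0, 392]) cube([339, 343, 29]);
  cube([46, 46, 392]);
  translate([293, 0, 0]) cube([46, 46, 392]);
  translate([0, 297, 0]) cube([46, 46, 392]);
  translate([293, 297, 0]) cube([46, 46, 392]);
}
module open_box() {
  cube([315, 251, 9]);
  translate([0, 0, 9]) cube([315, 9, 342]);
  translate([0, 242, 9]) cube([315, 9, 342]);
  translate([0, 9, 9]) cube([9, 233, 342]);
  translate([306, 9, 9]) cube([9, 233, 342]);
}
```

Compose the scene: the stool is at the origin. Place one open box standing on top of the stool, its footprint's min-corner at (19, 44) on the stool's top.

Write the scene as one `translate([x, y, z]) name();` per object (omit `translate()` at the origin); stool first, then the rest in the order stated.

stool();
translate([19, 44, 421]) open_box();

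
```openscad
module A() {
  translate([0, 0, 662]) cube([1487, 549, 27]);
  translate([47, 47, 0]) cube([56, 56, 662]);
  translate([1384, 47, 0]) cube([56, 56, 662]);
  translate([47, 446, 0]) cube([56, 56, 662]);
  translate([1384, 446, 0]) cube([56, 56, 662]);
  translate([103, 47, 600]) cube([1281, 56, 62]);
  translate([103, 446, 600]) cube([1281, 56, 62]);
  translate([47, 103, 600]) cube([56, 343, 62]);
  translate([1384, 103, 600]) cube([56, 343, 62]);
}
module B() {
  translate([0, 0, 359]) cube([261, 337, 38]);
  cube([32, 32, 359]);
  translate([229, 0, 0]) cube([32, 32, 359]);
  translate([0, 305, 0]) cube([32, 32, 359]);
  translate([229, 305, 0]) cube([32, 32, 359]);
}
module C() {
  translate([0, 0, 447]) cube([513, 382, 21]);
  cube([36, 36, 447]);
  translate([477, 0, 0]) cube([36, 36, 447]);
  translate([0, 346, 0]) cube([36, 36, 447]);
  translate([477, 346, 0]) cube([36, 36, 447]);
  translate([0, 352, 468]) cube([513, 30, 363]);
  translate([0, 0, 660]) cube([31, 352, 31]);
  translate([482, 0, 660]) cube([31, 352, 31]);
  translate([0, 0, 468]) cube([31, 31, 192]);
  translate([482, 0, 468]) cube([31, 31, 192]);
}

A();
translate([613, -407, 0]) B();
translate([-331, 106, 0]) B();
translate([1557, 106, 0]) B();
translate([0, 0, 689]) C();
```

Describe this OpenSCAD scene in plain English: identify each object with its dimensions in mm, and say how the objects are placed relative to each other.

A is a table with a 1487×549 mm rectangular top, 27 mm thick, top surface at z = 689 mm, supported by four 56×56 mm square legs, each inset 47 mm from the nearest pair of top edges, running from the floor. Four apron rails, 56 mm thick and 62 mm tall, run between adjacent legs with their top edges flush with the underside of the top and their outer faces flush with the legs' outer faces.

B is a simple wooden stool: a rectangular seat 261 mm (x) by 337 mm (y), 38 mm thick, top face at z = 397 mm, on four square legs, each 32×32 mm in cross-section. The legs rest on z = 0, each flush with a corner of the seat.

C is a chair: 513×382 mm seat, 21 mm thick, top at z = 468 mm, on four 36 mm square corner legs flush with the seat edges. A 30 mm thick backrest slab spans the full seat width, extending 363 mm above the seat top, its back face flush with the seat's +y edge. Two armrests of 31×31 mm section run along each side from the seat's front edge to the front of the backrest, top faces 223 mm above the seat top and outer faces flush with the seat's x-edges; a 31×31 mm post under the front of each armrest stands on the seat at the front corner.

Three stools sit around the table at the −y, −x, +x sides. The chair is on top of the table.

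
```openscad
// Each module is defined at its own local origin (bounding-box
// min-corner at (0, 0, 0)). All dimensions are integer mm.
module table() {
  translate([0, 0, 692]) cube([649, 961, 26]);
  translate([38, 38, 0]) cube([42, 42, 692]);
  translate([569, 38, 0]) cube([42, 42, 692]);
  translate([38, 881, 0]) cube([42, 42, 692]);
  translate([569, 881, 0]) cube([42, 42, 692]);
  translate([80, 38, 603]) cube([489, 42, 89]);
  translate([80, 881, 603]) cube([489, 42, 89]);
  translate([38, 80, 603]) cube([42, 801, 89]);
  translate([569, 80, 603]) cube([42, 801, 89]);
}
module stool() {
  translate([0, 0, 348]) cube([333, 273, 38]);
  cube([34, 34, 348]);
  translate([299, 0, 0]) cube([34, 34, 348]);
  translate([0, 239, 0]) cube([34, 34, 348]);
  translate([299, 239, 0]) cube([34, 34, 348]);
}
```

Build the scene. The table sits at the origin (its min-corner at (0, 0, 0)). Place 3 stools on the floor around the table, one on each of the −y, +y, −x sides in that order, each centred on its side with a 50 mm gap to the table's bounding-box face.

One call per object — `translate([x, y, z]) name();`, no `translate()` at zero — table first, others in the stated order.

table();
translate([158, -323, 0]) stool();
translate([158, 1011, 0]) stool();
translate([-383, 344, 0]) stool();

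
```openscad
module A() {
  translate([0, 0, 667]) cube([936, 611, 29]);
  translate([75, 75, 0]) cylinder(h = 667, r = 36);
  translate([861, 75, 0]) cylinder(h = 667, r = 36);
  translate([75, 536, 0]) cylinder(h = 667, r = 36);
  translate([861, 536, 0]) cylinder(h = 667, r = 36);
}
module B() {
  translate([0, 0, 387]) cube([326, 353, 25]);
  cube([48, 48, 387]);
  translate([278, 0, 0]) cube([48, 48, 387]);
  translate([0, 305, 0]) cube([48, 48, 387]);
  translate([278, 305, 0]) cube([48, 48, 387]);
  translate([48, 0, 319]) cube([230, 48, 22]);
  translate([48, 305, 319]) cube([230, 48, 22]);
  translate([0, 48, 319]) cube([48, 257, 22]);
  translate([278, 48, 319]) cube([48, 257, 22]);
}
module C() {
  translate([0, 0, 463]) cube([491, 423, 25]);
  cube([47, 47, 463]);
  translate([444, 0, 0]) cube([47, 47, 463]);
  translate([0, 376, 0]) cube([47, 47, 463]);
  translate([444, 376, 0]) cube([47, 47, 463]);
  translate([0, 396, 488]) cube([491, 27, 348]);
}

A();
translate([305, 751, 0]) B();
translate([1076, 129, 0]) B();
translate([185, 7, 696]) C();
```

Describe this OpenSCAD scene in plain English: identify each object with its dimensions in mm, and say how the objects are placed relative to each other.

A is a rectangular dining table. The top is 936×611×29 mm with its upper surface at z = 696 mm. It stands on four round legs of 72 mm diameter, each leg's bounding box inset 39 mm from the nearest pair of top edges, running from the floor to the underside of the top.

B is a four-legged stool. The seat is a 326×353×25 mm slab whose top surface is at z = 412 mm; four square legs, each 48×48 mm in cross-section, run from the floor (z = 0) to the underside of the seat, each flush with a corner of the seat. Four stretchers, 48 mm wide and 22 mm tall, connect adjacent legs with their undersides at z = 319 mm, each running between the inner faces of the legs it joins and aligned with the legs' outer faces on the other axis.

C is a chair: 491×423 mm seat, 25 mm thick, top at z = 488 mm, on four 47 mm square corner legs flush with the seat edges. A 27 mm thick backrest slab spans the full seat width, extending 348 mm above the seat top, its back face flush with the seat's +y edge.

Two stools sit around the table at the +y, +x sides. The chair is on top of the table.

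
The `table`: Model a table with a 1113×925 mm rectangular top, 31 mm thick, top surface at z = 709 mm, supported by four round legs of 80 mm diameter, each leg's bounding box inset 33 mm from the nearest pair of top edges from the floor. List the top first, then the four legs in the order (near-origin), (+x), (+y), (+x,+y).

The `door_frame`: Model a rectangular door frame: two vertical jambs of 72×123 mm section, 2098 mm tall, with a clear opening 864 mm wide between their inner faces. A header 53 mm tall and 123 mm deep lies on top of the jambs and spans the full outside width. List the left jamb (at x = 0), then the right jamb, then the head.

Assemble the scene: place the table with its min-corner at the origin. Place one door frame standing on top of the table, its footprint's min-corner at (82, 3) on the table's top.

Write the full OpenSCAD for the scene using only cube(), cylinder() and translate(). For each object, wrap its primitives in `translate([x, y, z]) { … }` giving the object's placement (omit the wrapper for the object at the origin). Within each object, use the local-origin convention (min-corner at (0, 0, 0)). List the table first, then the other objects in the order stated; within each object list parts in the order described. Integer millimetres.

translate([0, 0, 678]) cube([1113, 925, 31]);
translate([73, 73, 0]) cylinder(h = 678, r = 40);
translate([1040, 73, 0]) cylinder(h = 678, r = 40);
translate([73, 852, 0]) cylinder(h = 678, r = 40);
translate([1040, 852, 0]) cylinder(h = 678, r = 40);
translate([82, 3, 709]) {
  cube([72, 123, 2098]);
  translate([936, 0, 0]) cube([72, 123, 2098]);
  translate([0, 0, 2098]) cube([1008, 123, 53]);
}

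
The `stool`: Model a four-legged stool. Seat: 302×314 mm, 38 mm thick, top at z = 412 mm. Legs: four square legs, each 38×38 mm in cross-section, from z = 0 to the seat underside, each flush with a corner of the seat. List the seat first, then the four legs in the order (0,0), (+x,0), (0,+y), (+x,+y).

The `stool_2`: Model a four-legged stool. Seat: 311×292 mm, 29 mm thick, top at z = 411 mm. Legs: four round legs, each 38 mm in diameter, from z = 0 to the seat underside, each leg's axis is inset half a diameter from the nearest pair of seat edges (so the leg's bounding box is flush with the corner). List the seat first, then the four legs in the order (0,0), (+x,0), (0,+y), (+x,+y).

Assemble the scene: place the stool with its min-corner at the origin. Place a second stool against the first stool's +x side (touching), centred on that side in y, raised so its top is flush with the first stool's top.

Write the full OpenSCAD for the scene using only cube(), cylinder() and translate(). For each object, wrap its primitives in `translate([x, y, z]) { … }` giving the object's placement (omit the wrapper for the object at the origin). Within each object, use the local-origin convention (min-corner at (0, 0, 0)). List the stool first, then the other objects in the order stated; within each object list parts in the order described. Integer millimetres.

translate([0, 0, 374]) cube([302, 314, 38]);
cube([38, 38, 374]);
translate([264, 0, 0]) cube([38, 38, 374]);
translate([0, 276, 0]) cube([38, 38, 374]);
translate([264, 276, 0]) cube([38, 38, 374]);
translate([302, 11, 1]) {
  translate([0, 0, 382]) cube([311, 292, 29]);
  translate([19, 19, 0]) cylinder(h = 382, r = 19);
  translate([292, 19, 0]) cylinder(h = 382, r = 19);
  translate([19, 273, 0]) cylinder(h = 382, r = 19);
  translate([292, 273, 0]) cylinder(h = 382, r = 19);
}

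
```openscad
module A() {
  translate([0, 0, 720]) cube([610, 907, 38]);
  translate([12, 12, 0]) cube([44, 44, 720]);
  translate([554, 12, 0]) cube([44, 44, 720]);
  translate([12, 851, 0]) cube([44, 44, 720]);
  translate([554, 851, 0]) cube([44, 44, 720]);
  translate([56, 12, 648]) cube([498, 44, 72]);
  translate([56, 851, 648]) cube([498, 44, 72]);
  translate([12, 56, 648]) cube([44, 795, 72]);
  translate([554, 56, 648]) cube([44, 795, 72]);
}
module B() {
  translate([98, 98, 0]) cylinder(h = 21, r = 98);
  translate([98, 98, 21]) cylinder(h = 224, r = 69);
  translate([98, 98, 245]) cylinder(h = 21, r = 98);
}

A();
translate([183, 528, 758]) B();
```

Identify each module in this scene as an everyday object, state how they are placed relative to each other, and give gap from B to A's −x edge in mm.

A is a table. B is a spool. The spool is on top of the table. The gap from the spool to the table's −x edge is 183 mm.

The spool's min-x is at 183; the table's min-x is 0; gap = 183 mm.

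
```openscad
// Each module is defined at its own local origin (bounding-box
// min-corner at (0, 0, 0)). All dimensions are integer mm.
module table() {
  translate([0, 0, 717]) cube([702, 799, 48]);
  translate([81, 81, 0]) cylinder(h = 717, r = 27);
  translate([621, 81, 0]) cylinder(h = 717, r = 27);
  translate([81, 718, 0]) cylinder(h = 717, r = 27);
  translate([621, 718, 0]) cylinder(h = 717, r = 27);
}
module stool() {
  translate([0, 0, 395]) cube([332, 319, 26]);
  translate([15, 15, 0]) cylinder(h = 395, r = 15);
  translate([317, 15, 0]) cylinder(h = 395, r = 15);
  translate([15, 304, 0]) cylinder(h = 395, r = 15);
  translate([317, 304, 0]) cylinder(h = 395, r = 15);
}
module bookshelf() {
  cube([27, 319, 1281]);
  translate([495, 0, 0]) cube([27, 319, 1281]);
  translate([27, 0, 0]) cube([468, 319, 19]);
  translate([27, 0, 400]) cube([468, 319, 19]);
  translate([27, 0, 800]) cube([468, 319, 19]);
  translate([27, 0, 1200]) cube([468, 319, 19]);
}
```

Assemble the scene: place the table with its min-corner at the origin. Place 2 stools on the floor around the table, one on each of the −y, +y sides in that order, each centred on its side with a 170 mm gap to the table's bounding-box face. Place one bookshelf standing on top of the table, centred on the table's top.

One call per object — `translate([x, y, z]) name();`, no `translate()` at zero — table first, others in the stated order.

table();
translate([185, -489, 0]) stool();
translate([185, 969, 0]) stool();
translate([90, 240, 765]) bookshelf();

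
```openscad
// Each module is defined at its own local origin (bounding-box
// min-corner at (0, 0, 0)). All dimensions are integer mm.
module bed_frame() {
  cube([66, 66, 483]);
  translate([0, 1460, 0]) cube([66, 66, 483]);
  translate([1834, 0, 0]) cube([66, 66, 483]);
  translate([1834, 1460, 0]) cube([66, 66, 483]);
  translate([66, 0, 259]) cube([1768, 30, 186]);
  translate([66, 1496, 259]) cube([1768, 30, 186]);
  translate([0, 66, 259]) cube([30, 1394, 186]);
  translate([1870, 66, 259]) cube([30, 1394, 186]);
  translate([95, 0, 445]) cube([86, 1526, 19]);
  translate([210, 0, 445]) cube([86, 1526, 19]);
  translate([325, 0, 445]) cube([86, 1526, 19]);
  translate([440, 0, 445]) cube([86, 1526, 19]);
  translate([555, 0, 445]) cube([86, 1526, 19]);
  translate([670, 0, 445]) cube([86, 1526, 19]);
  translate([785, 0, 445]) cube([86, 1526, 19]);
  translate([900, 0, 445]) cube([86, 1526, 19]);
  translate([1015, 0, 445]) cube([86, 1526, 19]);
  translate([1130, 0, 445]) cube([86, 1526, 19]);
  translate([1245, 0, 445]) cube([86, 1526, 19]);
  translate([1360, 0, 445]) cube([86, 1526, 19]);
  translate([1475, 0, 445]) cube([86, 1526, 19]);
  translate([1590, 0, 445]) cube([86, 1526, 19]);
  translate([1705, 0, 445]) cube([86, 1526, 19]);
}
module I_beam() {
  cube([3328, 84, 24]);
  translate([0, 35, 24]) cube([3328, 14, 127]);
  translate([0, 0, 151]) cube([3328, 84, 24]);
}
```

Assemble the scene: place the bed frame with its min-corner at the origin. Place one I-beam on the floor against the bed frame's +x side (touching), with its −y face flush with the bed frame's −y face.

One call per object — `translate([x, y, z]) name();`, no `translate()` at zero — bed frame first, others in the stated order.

bed_frame();
translate([1900, 0, 0]) I_beam();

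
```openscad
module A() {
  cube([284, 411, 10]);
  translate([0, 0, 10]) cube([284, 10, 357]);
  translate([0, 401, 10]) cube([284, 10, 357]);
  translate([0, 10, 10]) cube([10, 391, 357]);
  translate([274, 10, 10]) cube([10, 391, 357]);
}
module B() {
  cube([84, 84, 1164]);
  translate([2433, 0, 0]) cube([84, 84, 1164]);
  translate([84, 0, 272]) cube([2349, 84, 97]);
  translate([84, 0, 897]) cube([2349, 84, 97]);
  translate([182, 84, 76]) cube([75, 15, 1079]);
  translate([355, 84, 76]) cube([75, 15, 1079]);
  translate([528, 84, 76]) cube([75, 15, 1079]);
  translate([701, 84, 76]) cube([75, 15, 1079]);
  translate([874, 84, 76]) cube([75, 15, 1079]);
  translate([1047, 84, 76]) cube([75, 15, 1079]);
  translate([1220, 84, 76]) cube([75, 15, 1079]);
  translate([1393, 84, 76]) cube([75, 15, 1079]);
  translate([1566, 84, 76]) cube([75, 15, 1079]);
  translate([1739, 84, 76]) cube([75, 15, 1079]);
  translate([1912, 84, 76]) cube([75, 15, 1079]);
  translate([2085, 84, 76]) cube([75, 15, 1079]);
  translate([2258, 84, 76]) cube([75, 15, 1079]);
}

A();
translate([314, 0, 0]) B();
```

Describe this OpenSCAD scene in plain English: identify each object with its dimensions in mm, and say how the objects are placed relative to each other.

A is an open storage box with external size 284×411×367 mm and wall thickness 10 mm (the base is also 10 mm thick). The base covers the whole footprint; the four walls stand on the base, with the y-facing walls full-width and the x-facing walls fitting between their inner faces.

B is a fence section. Two 84×84 mm posts, 1164 mm tall, stand on the floor with a clear span of 2349 mm between their inner faces. Two horizontal rails of 84×97 mm section span the gap between the posts with their undersides at z = 272 mm and z = 897 mm, flush with the posts' −y face. 13 pickets, each 75 mm wide, 15 mm thick and 1079 mm tall, are fixed to the +y face of the rails with their bottoms at z = 76 mm, evenly spaced across the span with equal gaps (rounded down to the nearest mm) at the −x end and between each pair — any rounding remainder accumulates at the +x end.

The fence section is on the floor beside the open box on its +x side.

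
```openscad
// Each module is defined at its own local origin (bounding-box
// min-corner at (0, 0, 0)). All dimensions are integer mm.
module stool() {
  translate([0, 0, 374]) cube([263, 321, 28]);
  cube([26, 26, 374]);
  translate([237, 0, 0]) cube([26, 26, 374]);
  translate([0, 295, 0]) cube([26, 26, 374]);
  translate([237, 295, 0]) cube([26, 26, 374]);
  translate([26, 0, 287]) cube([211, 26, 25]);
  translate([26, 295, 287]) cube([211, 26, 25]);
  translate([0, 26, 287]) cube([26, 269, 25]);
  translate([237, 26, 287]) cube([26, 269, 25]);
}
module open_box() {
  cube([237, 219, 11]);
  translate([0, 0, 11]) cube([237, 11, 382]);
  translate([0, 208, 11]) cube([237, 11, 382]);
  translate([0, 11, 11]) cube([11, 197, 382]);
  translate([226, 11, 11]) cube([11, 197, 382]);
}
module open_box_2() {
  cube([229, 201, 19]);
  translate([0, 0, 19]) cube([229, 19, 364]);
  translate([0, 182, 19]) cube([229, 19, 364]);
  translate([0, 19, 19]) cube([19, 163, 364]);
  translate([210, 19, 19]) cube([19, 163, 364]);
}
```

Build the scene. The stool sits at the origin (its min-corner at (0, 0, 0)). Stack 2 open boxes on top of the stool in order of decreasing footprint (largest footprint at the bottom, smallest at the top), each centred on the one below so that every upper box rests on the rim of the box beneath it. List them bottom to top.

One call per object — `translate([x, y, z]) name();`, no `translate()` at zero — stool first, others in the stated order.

stool();
translate([13, 51, 402]) open_box();
translate([17, 60, 795]) open_box_2();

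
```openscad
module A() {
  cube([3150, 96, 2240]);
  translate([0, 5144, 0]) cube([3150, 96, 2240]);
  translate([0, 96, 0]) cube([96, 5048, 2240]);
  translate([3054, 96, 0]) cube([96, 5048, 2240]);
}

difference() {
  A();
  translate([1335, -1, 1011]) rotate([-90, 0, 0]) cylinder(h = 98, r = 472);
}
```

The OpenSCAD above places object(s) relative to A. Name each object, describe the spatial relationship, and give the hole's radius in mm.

The subtracted cylinder has r = 472 mm.

A is a house frame. The house frame has a circular hole through its front wall. The hole's radius is 472 mm.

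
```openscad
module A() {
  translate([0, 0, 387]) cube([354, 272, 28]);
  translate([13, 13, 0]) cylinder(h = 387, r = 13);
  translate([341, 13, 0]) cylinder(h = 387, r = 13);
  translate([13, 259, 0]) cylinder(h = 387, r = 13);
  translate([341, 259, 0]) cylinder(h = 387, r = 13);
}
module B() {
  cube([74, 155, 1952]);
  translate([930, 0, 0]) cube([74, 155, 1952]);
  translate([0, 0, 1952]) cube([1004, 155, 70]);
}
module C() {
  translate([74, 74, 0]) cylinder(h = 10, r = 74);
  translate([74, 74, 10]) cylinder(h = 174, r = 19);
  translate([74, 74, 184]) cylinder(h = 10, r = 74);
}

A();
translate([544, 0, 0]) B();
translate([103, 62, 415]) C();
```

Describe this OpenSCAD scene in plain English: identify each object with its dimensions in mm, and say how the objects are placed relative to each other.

A is a simple wooden stool: a rectangular seat 354 mm (x) by 272 mm (y), 28 mm thick, top face at z = 415 mm, on four round legs, each 26 mm in diameter. The legs rest on z = 0, each leg's axis is inset half a diameter from the nearest pair of seat edges (so the leg's bounding box is flush with the corner).

B is a rectangular door frame: two vertical jambs of 74×155 mm section, 1952 mm tall, with a clear opening 856 mm wide between their inner faces. A header 70 mm tall and 155 mm deep lies on top of the jambs and spans the full outside width.

C is a spool: two coaxial disc flanges of radius 74 mm and thickness 10 mm, joined by a core cylinder of radius 19 mm and height 174 mm. The lower flange rests on z = 0 and the three cylinders share a vertical axis.

The door frame is on the floor beside the stool on its +x side. The spool is on top of the stool, centred.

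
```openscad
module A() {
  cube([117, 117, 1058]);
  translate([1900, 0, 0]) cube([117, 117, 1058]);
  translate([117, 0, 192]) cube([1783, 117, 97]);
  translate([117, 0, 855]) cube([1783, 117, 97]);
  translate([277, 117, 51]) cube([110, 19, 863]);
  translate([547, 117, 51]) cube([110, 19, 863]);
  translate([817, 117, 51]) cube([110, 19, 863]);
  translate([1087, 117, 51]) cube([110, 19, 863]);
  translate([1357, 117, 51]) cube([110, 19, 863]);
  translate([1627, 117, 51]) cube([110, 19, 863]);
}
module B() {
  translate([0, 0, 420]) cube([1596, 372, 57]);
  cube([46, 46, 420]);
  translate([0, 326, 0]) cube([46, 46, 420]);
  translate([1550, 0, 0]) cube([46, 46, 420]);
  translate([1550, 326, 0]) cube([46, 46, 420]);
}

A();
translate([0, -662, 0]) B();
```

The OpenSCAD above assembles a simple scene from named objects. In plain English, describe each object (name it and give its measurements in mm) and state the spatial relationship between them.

A is a fence section. Two 117×117 mm posts, 1058 mm tall, stand on the floor with a clear span of 1783 mm between their inner faces. Two horizontal rails of 117×97 mm section span the gap between the posts with their undersides at z = 192 mm and z = 855 mm, flush with the posts' −y face. 6 pickets, each 110 mm wide, 19 mm thick and 863 mm tall, are fixed to the +y face of the rails with their bottoms at z = 51 mm, evenly spaced across the span with equal gaps (rounded down to the nearest mm) at the −x end and between each pair — any rounding remainder accumulates at the +x end.

B is a long wooden bench with a 1596 mm (x) × 372 mm (y) seat, 57 mm thick, its top surface 477 mm above the floor. Four 46 mm square legs at the seat corners, flush with the edges, run from z = 0 to the seat underside.

The bench is on the floor beside the fence section on its −y side.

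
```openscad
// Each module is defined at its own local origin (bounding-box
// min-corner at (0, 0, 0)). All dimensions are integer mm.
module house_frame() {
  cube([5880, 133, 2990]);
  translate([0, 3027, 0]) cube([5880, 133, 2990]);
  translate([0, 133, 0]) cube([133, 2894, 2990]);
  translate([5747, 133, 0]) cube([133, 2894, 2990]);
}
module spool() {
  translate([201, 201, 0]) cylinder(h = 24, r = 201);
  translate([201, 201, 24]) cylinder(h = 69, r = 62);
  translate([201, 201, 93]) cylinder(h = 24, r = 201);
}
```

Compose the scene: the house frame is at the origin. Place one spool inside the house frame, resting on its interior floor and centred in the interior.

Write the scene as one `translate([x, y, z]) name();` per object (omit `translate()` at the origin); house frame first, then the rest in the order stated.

house_frame();
translate([2739, 1379, 0]) spool();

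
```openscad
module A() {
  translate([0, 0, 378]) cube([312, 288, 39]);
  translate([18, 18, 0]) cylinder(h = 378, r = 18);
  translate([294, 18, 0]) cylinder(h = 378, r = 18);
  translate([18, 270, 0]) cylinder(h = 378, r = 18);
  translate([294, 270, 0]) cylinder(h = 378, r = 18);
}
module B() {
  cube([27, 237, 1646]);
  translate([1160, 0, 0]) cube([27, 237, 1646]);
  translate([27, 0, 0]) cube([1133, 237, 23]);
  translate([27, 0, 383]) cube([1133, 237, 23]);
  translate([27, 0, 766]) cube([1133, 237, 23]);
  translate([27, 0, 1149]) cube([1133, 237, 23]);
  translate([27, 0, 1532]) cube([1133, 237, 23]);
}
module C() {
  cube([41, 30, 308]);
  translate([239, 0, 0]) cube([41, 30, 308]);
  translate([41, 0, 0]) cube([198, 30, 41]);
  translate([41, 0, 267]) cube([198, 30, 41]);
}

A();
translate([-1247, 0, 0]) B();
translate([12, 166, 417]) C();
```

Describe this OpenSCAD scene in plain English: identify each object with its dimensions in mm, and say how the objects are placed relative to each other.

A is a simple wooden stool: a rectangular seat 312 mm (x) by 288 mm (y), 39 mm thick, top face at z = 417 mm, on four round legs, each 36 mm in diameter. The legs rest on z = 0, each leg's axis is inset half a diameter from the nearest pair of seat edges (so the leg's bounding box is flush with the corner).

B is a bookshelf 1187 mm wide overall, 237 mm deep and 1646 mm tall. The two sides are 27 mm thick vertical panels. 5 horizontal shelves of 23 mm thickness span between the inner faces of the sides; the lowest shelf sits on the floor and shelves are stacked with a clear vertical gap of 360 mm between each pair.

C is a picture frame with a 198×226 mm rectangular opening (x by z) and a uniform 41 mm border on every side. Frame depth is 30 mm along y. It is built from two vertical stiles running the full outside height and two horizontal rails spanning the gap between the stiles.

The bookshelf is on the floor beside the stool on its −x side. The picture frame is on top of the stool.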